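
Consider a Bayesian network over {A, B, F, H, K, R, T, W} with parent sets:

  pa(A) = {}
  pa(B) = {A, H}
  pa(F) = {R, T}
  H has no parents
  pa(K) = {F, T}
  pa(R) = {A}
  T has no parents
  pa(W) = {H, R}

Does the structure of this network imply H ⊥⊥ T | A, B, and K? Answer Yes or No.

Yes — H and T are d-separated given {A, B, K}.

Enumerating the 4 paths from H to T and testing each for blocking by {A, B, K}:
Path 1: H → W ← R → F → K ← T
  W is a collider here and neither W nor any of its descendants is conditioned on, so the collider stays closed — the path is blocked at W.
Path 2: H → W ← R → F ← T
  W is a collider here and neither W nor any of its descendants is conditioned on, so the collider stays closed — the path is blocked at W.
Path 3: H → B ← A → R → F → K ← T
  A is a fork here and A is conditioned on, so the path is blocked at A.
Path 4: H → B ← A → R → F ← T
  A is a fork here and A is conditioned on, so the path is blocked at A.
Every path is blocked, so H and T are d-separated given {A, B, K}.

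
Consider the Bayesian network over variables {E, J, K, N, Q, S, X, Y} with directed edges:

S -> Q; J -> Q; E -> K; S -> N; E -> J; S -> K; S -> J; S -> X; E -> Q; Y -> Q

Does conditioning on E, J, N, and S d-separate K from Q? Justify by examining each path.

Yes — K and Q are d-separated given {E, J, N, S}.

There are 6 undirected paths between K and Q; checking each against the conditioning set {E, J, N, S}:
  1. K ← E → J ← S → Q — E:fork[blocks]; J:collider[open]; S:fork[blocks] ⇒ blocked
  2. K ← E → J → Q — E:fork[blocks]; J:chain[blocks] ⇒ blocked
  3. K ← E → Q — E:fork[blocks] ⇒ blocked
  4. K ← S → J ← E → Q — S:fork[blocks]; J:collider[open]; E:fork[blocks] ⇒ blocked
  5. K ← S → J → Q — S:fork[blocks]; J:chain[blocks] ⇒ blocked
  6. K ← S → Q — S:fork[blocks] ⇒ blocked
All paths are blocked; K ⊥ Q | {E, J, N, S} holds.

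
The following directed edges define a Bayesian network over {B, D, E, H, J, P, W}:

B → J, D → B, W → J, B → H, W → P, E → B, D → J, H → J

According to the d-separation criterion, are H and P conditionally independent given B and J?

3 paths connect H and P; each must be blocked for d-separation to hold:
Path 1: H → J ← W → P
  J is a collider and J is conditioned on, which opens it; W is a fork and W is not conditioned on — no node blocks this path, so it is active.
Path 2: H ← B → J ← W → P
  B is a fork here and B is conditioned on, so the path is blocked at B.
Path 3: H ← B ← D → J ← W → P
  B is a chain here and B is conditioned on, so the path is blocked at B.
Because an active path exists, H and P are not d-separated.

No — H and P are not d-separated given {B, J}.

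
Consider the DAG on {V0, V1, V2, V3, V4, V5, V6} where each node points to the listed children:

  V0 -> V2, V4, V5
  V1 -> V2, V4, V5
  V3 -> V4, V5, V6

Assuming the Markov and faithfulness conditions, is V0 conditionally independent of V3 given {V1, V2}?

Yes — V0 and V3 are d-separated given {V1, V2}.

Enumerating the 6 paths from V0 to V3 and testing each for blocking by {V1, V2}:
  1. V0 → V5 ← V1 → V4 ← V3 — V5:collider[blocks]; V1:fork[blocks]; V4:collider[blocks] ⇒ blocked
  2. V0 → V5 ← V3 — V5:collider[blocks] ⇒ blocked
  3. V0 → V2 ← V1 → V5 ← V3 — V2:collider[open]; V1:fork[blocks]; V5:collider[blocks] ⇒ blocked
  4. V0 → V2 ← V1 → V4 ← V3 — V2:collider[open]; V1:fork[blocks]; V4:collider[blocks] ⇒ blocked
  5. V0 → V4 ← V1 → V5 ← V3 — V4:collider[blocks]; V1:fork[blocks]; V5:collider[blocks] ⇒ blocked
  6. V0 → V4 ← V3 — V4:collider[blocks] ⇒ blocked
Since every path is blocked, d-separation holds.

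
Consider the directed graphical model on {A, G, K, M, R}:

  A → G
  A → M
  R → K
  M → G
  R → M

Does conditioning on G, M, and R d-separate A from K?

Enumerating the 2 paths from A to K and testing each for blocking by {G, M, R}:
Path 1: A → G ← M ← R → K
  M is a chain here and M is conditioned on, so the path is blocked at M.
Path 2: A → M ← R → K
  R is a fork here and R is conditioned on, so the path is blocked at R.
All paths are blocked; A ⊥ K | {G, M, R} holds.

Yes — A and K are d-separated given {G, M, R}.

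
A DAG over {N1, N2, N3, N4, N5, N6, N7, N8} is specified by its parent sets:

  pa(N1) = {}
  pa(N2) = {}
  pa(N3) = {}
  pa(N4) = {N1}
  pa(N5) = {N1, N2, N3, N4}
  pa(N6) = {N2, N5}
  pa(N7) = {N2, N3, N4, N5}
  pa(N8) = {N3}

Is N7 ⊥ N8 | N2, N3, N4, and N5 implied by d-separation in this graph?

Yes

There are 6 undirected paths between N7 and N8; checking each against the conditioning set {N2, N3, N4, N5}:
Path 1: N7 ← N5 ← N3 → N8
  N5 is a chain here and N5 is conditioned on, so the path is blocked at N5.
Path 2: N7 ← N2 → N5 ← N3 → N8
  N2 is a fork here and N2 is conditioned on, so the path is blocked at N2.
Path 3: N7 ← N2 → N6 ← N5 ← N3 → N8
  N2 is a fork here and N2 is conditioned on, so the path is blocked at N2.
Path 4: N7 ← N4 → N5 ← N3 → N8
  N4 is a fork here and N4 is conditioned on, so the path is blocked at N4.
Path 5: N7 ← N4 ← N1 → N5 ← N3 → N8
  N4 is a chain here and N4 is conditioned on, so the path is blocked at N4.
Path 6: N7 ← N3 → N8
  N3 is a fork here and N3 is conditioned on, so the path is blocked at N3.
Every path is blocked, so N7 and N8 are d-separated given {N2, N3, N4, N5}.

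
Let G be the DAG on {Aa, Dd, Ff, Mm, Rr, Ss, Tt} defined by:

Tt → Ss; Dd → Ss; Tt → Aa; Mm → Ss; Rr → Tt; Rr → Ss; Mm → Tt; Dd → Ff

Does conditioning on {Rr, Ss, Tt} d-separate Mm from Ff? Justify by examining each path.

No

3 paths connect Mm and Ff; each must be blocked for d-separation to hold:
Path 1: Mm → Ss ← Dd → Ff
  Ss is a collider and Ss is conditioned on, which opens it; Dd is a fork and Dd is not conditioned on — no node blocks this path, so it is active.
Path 2: Mm → Tt ← Rr → Ss ← Dd → Ff
  Rr is a fork here and Rr is conditioned on, so the path is blocked at Rr.
Path 3: Mm → Tt → Ss ← Dd → Ff
  Tt is a chain here and Tt is conditioned on, so the path is blocked at Tt.
Because an active path exists, Mm and Ff are not d-separated.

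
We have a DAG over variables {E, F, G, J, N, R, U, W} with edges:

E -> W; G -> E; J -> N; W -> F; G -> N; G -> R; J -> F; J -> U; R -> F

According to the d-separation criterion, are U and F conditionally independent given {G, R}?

There are 3 undirected paths between U and F; checking each against the conditioning set {G, R}:
  1. U ← J → N ← G → R → F — J:fork[open]; N:collider[blocks]; G:fork[blocks]; R:chain[blocks] ⇒ blocked
  2. U ← J → N ← G → E → W → F — J:fork[open]; N:collider[blocks]; G:fork[blocks]; E:chain[open]; W:chain[open] ⇒ blocked
  3. U ← J → F — J:fork[open] ⇒ active
Since the path U ← J → F is active, U and F are not d-separated given {G, R}.

No — U and F are not d-separated given {G, R}.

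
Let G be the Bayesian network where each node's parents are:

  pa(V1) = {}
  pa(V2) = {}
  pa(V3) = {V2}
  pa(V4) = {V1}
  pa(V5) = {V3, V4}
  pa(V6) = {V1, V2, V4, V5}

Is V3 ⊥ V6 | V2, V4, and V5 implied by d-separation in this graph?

Enumerating the 4 paths from V3 to V6 and testing each for blocking by {V2, V4, V5}:
Path 1: V3 ← V2 → V6
  V2 is a fork here and V2 is conditioned on, so the path is blocked at V2.
Path 2: V3 → V5 ← V4 ← V1 → V6
  V4 is a chain here and V4 is conditioned on, so the path is blocked at V4.
Path 3: V3 → V5 ← V4 → V6
  V4 is a fork here and V4 is conditioned on, so the path is blocked at V4.
Path 4: V3 → V5 → V6
  V5 is a chain here and V5 is conditioned on, so the path is blocked at V5.
All paths are blocked; V3 ⊥ V6 | {V2, V4, V5} holds.

Yes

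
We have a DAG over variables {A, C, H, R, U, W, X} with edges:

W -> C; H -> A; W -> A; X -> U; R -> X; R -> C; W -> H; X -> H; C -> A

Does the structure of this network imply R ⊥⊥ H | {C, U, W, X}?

5 paths connect R and H; each must be blocked for d-separation to hold:
Path 1: R → C → A ← W → H
  C is a chain here and C is conditioned on, so the path is blocked at C.
Path 2: R → C → A ← H
  C is a chain here and C is conditioned on, so the path is blocked at C.
Path 3: R → C ← W → A ← H
  W is a fork here and W is conditioned on, so the path is blocked at W.
Path 4: R → C ← W → H
  W is a fork here and W is conditioned on, so the path is blocked at W.
Path 5: R → X → H
  X is a chain here and X is conditioned on, so the path is blocked at X.
Every path is blocked, so R and H are d-separated given {C, U, W, X}.

Yes — R and H are d-separated given {C, U, W, X}.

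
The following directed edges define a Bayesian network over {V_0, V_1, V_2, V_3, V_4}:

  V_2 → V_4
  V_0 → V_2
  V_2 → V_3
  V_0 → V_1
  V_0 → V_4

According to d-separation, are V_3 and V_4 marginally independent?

Enumerating the 2 paths from V_3 to V_4 and testing each for blocking by ∅:
  1. V_3 ← V_2 ← V_0 → V_4 — V_2:chain[open]; V_0:fork[open] ⇒ active
  2. V_3 ← V_2 → V_4 — V_2:fork[open] ⇒ active
Because an active path exists, V_3 and V_4 are not d-separated.

No — V_3 and V_4 are not d-separated given ∅.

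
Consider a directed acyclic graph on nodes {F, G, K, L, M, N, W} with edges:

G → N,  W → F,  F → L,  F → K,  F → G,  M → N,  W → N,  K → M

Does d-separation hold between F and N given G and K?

No — F and N are not d-separated given {G, K}.

We examine all 3 paths between F and N:
  1. F → K → M → N — K:chain[blocks]; M:chain[open] ⇒ blocked
  2. F → G → N — G:chain[blocks] ⇒ blocked
  3. F ← W → N — W:fork[open] ⇒ active
At least one path is unblocked, so d-separation fails.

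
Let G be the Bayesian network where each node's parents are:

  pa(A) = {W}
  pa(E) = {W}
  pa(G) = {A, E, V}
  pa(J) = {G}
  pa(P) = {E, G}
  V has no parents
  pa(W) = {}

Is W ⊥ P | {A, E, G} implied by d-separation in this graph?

Yes — W and P are d-separated given {A, E, G}.

Enumerating the 4 paths from W to P and testing each for blocking by {A, E, G}:
Path 1: W → A → G → P
  A is a chain here and A is conditioned on, so the path is blocked at A.
Path 2: W → A → G ← E → P
  A is a chain here and A is conditioned on, so the path is blocked at A.
Path 3: W → E → P
  E is a chain here and E is conditioned on, so the path is blocked at E.
Path 4: W → E → G → P
  E is a chain here and E is conditioned on, so the path is blocked at E.
All paths are blocked; W ⊥ P | {A, E, G} holds.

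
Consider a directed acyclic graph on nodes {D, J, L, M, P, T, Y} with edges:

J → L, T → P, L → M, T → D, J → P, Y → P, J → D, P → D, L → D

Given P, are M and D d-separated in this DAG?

No

There are 4 undirected paths between M and D; checking each against the conditioning set {P}:
  1. M ← L ← J → P → D — L:chain[open]; J:fork[open]; P:chain[blocks] ⇒ blocked
  2. M ← L ← J → P ← T → D — L:chain[open]; J:fork[open]; P:collider[open]; T:fork[open] ⇒ active
  3. M ← L ← J → D — L:chain[open]; J:fork[open] ⇒ active
  4. M ← L → D — L:fork[open] ⇒ active
Since the path M ← L ← J → P ← T → D is active, M and D are not d-separated given {P}.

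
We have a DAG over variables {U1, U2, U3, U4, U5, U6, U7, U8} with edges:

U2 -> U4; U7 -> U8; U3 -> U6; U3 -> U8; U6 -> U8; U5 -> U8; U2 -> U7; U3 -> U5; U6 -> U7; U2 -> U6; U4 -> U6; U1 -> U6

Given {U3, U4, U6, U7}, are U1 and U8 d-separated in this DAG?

Enumerating the 6 paths from U1 to U8 and testing each for blocking by {U3, U4, U6, U7}:
  1. U1 → U6 ← U4 ← U2 → U7 → U8 — U6:collider[open]; U4:chain[blocks]; U2:fork[open]; U7:chain[blocks] ⇒ blocked
  2. U1 → U6 ← U3 → U8 — U6:collider[open]; U3:fork[blocks] ⇒ blocked
  3. U1 → U6 ← U3 → U5 → U8 — U6:collider[open]; U3:fork[blocks]; U5:chain[open] ⇒ blocked
  4. U1 → U6 → U8 — U6:chain[blocks] ⇒ blocked
  5. U1 → U6 → U7 → U8 — U6:chain[blocks]; U7:chain[blocks] ⇒ blocked
  6. U1 → U6 ← U2 → U7 → U8 — U6:collider[open]; U2:fork[open]; U7:chain[blocks] ⇒ blocked
All paths are blocked; U1 ⊥ U8 | {U3, U4, U6, U7} holds.

Yes — U1 and U8 are d-separated given {U3, U4, U6, U7}.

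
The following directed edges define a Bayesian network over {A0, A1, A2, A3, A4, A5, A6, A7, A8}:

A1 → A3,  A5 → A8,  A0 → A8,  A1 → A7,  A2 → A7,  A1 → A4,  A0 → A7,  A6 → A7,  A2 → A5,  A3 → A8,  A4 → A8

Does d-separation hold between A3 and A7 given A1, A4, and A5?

Yes

6 paths connect A3 and A7; each must be blocked for d-separation to hold:
Path 1: A3 → A8 ← A4 ← A1 → A7
  A8 is a collider here and neither A8 nor any of its descendants is conditioned on, so the collider stays closed — the path is blocked at A8.
Path 2: A3 → A8 ← A0 → A7
  A8 is a collider here and neither A8 nor any of its descendants is conditioned on, so the collider stays closed — the path is blocked at A8.
Path 3: A3 → A8 ← A5 ← A2 → A7
  A8 is a collider here and neither A8 nor any of its descendants is conditioned on, so the collider stays closed — the path is blocked at A8.
Path 4: A3 ← A1 → A7
  A1 is a fork here and A1 is conditioned on, so the path is blocked at A1.
Path 5: A3 ← A1 → A4 → A8 ← A0 → A7
  A1 is a fork here and A1 is conditioned on, so the path is blocked at A1.
Path 6: A3 ← A1 → A4 → A8 ← A5 ← A2 → A7
  A1 is a fork here and A1 is conditioned on, so the path is blocked at A1.
All paths are blocked; A3 ⊥ A7 | {A1, A4, A5} holds.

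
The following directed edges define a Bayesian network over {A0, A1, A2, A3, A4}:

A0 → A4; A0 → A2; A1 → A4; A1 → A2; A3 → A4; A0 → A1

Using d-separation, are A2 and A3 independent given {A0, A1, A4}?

Yes — A2 and A3 are d-separated given {A0, A1, A4}.

There are 4 undirected paths between A2 and A3; checking each against the conditioning set {A0, A1, A4}:
Path 1: A2 ← A0 → A1 → A4 ← A3
  A0 is a fork here and A0 is conditioned on, so the path is blocked at A0.
Path 2: A2 ← A0 → A4 ← A3
  A0 is a fork here and A0 is conditioned on, so the path is blocked at A0.
Path 3: A2 ← A1 ← A0 → A4 ← A3
  A1 is a chain here and A1 is conditioned on, so the path is blocked at A1.
Path 4: A2 ← A1 → A4 ← A3
  A1 is a fork here and A1 is conditioned on, so the path is blocked at A1.
All paths are blocked; A2 ⊥ A3 | {A0, A1, A4} holds.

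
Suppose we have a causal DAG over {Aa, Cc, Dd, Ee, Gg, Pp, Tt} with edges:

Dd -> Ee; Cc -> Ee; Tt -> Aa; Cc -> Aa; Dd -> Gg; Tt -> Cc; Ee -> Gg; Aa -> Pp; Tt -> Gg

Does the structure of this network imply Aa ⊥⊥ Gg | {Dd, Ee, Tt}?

We examine all 6 paths between Aa and Gg:
Path 1: Aa ← Cc ← Tt → Gg
  Tt is a fork here and Tt is conditioned on, so the path is blocked at Tt.
Path 2: Aa ← Cc → Ee → Gg
  Ee is a chain here and Ee is conditioned on, so the path is blocked at Ee.
Path 3: Aa ← Cc → Ee ← Dd → Gg
  Dd is a fork here and Dd is conditioned on, so the path is blocked at Dd.
Path 4: Aa ← Tt → Cc → Ee → Gg
  Tt is a fork here and Tt is conditioned on, so the path is blocked at Tt.
Path 5: Aa ← Tt → Cc → Ee ← Dd → Gg
  Tt is a fork here and Tt is conditioned on, so the path is blocked at Tt.
Path 6: Aa ← Tt → Gg
  Tt is a fork here and Tt is conditioned on, so the path is blocked at Tt.
All paths are blocked; Aa ⊥ Gg | {Dd, Ee, Tt} holds.

Yes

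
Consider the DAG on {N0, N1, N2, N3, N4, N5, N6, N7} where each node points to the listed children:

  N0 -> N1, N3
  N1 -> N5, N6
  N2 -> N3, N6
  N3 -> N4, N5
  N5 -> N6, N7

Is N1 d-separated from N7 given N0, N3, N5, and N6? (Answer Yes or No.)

Yes — N1 and N7 are d-separated given {N0, N3, N5, N6}.

There are 5 undirected paths between N1 and N7; checking each against the conditioning set {N0, N3, N5, N6}:
  1. N1 → N6 ← N2 → N3 → N5 → N7 — N6:collider[open]; N2:fork[open]; N3:chain[blocks]; N5:chain[blocks] ⇒ blocked
  2. N1 → N6 ← N5 → N7 — N6:collider[open]; N5:fork[blocks] ⇒ blocked
  3. N1 → N5 → N7 — N5:chain[blocks] ⇒ blocked
  4. N1 ← N0 → N3 ← N2 → N6 ← N5 → N7 — N0:fork[blocks]; N3:collider[open]; N2:fork[open]; N6:collider[open]; N5:fork[blocks] ⇒ blocked
  5. N1 ← N0 → N3 → N5 → N7 — N0:fork[blocks]; N3:chain[blocks]; N5:chain[blocks] ⇒ blocked
All paths are blocked; N1 ⊥ N7 | {N0, N3, N5, N6} holds.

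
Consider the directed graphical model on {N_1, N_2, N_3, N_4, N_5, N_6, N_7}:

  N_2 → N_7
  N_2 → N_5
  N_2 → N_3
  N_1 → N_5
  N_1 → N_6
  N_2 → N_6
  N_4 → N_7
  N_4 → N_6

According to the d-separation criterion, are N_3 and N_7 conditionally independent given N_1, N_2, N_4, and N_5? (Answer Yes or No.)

Yes

There are 3 undirected paths between N_3 and N_7; checking each against the conditioning set {N_1, N_2, N_4, N_5}:
Path 1: N_3 ← N_2 → N_7
  N_2 is a fork here and N_2 is conditioned on, so the path is blocked at N_2.
Path 2: N_3 ← N_2 → N_5 ← N_1 → N_6 ← N_4 → N_7
  N_2 is a fork here and N_2 is conditioned on, so the path is blocked at N_2.
Path 3: N_3 ← N_2 → N_6 ← N_4 → N_7
  N_2 is a fork here and N_2 is conditioned on, so the path is blocked at N_2.
All paths are blocked; N_3 ⊥ N_7 | {N_1, N_2, N_4, N_5} holds.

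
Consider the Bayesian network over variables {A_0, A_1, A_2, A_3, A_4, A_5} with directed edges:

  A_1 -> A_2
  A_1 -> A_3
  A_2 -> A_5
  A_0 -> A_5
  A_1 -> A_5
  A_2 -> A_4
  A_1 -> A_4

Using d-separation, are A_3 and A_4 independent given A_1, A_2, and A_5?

Yes

There are 3 undirected paths between A_3 and A_4; checking each against the conditioning set {A_1, A_2, A_5}:
Path 1: A_3 ← A_1 → A_4
  A_1 is a fork here and A_1 is conditioned on, so the path is blocked at A_1.
Path 2: A_3 ← A_1 → A_5 ← A_2 → A_4
  A_1 is a fork here and A_1 is conditioned on, so the path is blocked at A_1.
Path 3: A_3 ← A_1 → A_2 → A_4
  A_1 is a fork here and A_1 is conditioned on, so the path is blocked at A_1.
All paths are blocked; A_3 ⊥ A_4 | {A_1, A_2, A_5} holds.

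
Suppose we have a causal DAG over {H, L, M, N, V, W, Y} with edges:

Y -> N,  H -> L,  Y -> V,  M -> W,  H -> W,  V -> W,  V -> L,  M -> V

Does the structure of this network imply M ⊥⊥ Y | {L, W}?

No — M and Y are not d-separated given {L, W}.

3 paths connect M and Y; each must be blocked for d-separation to hold:
Path 1: M → W ← H → L ← V ← Y
  W is a collider and W is conditioned on, which opens it; H is a fork and H is not conditioned on; L is a collider and L is conditioned on, which opens it; V is a chain and V is not conditioned on — no node blocks this path, so it is active.
Path 2: M → W ← V ← Y
  W is a collider and W is conditioned on, which opens it; V is a chain and V is not conditioned on — no node blocks this path, so it is active.
Path 3: M → V ← Y
  V is a collider and its descendant W is conditioned on, which opens it — no node blocks this path, so it is active.
At least one path is unblocked, so d-separation fails.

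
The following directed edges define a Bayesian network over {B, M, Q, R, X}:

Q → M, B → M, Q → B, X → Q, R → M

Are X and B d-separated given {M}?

No — X and B are not d-separated given {M}.

We examine all 2 paths between X and B:
Path 1: X → Q → B
  Q is a chain and Q is not conditioned on — no node blocks this path, so it is active.
Path 2: X → Q → M ← B
  Q is a chain and Q is not conditioned on; M is a collider and M is conditioned on, which opens it — no node blocks this path, so it is active.
At least one path is unblocked, so d-separation fails.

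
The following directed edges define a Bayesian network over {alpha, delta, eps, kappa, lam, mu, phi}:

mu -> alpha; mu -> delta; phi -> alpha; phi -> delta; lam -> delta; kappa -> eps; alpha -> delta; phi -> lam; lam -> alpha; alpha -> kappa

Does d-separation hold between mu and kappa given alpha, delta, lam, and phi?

Enumerating the 6 paths from mu to kappa and testing each for blocking by {alpha, delta, lam, phi}:
Path 1: mu → delta ← lam → alpha → kappa
  lam is a fork here and lam is conditioned on, so the path is blocked at lam.
Path 2: mu → delta ← lam ← phi → alpha → kappa
  lam is a chain here and lam is conditioned on, so the path is blocked at lam.
Path 3: mu → delta ← alpha → kappa
  alpha is a fork here and alpha is conditioned on, so the path is blocked at alpha.
Path 4: mu → delta ← phi → lam → alpha → kappa
  phi is a fork here and phi is conditioned on, so the path is blocked at phi.
Path 5: mu → delta ← phi → alpha → kappa
  phi is a fork here and phi is conditioned on, so the path is blocked at phi.
Path 6: mu → alpha → kappa
  alpha is a chain here and alpha is conditioned on, so the path is blocked at alpha.
All paths are blocked; mu ⊥ kappa | {alpha, delta, lam, phi} holds.

Yes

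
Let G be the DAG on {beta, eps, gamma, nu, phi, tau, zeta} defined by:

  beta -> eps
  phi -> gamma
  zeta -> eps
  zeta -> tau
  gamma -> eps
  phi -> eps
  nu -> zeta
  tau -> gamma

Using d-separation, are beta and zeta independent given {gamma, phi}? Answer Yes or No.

Yes

There are 3 undirected paths between beta and zeta; checking each against the conditioning set {gamma, phi}:
  1. beta → eps ← gamma ← tau ← zeta — eps:collider[blocks]; gamma:chain[blocks]; tau:chain[open] ⇒ blocked
  2. beta → eps ← phi → gamma ← tau ← zeta — eps:collider[blocks]; phi:fork[blocks]; gamma:collider[open]; tau:chain[open] ⇒ blocked
  3. beta → eps ← zeta — eps:collider[blocks] ⇒ blocked
Since every path is blocked, d-separation holds.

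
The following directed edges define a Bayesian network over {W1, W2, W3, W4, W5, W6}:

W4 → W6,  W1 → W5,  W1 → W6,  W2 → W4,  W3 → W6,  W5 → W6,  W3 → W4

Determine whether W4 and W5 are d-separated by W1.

We examine all 4 paths between W4 and W5:
Path 1: W4 ← W3 → W6 ← W1 → W5
  W6 is a collider here and neither W6 nor any of its descendants is conditioned on, so the collider stays closed — the path is blocked at W6.
Path 2: W4 ← W3 → W6 ← W5
  W6 is a collider here and neither W6 nor any of its descendants is conditioned on, so the collider stays closed — the path is blocked at W6.
Path 3: W4 → W6 ← W1 → W5
  W6 is a collider here and neither W6 nor any of its descendants is conditioned on, so the collider stays closed — the path is blocked at W6.
Path 4: W4 → W6 ← W5
  W6 is a collider here and neither W6 nor any of its descendants is conditioned on, so the collider stays closed — the path is blocked at W6.
All paths are blocked; W4 ⊥ W5 | {W1} holds.

Yes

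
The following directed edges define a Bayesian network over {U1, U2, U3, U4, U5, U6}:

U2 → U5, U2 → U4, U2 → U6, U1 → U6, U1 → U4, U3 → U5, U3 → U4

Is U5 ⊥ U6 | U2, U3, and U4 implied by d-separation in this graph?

Yes

Enumerating the 4 paths from U5 to U6 and testing each for blocking by {U2, U3, U4}:
Path 1: U5 ← U3 → U4 ← U2 → U6
  U3 is a fork here and U3 is conditioned on, so the path is blocked at U3.
Path 2: U5 ← U3 → U4 ← U1 → U6
  U3 is a fork here and U3 is conditioned on, so the path is blocked at U3.
Path 3: U5 ← U2 → U4 ← U1 → U6
  U2 is a fork here and U2 is conditioned on, so the path is blocked at U2.
Path 4: U5 ← U2 → U6
  U2 is a fork here and U2 is conditioned on, so the path is blocked at U2.
Since every path is blocked, d-separation holds.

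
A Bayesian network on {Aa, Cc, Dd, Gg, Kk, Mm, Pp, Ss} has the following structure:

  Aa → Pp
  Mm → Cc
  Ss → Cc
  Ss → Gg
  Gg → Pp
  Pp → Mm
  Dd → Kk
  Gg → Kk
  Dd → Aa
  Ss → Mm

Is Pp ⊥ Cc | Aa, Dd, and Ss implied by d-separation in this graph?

No — Pp and Cc are not d-separated given {Aa, Dd, Ss}.

Enumerating the 6 paths from Pp to Cc and testing each for blocking by {Aa, Dd, Ss}:
Path 1: Pp ← Gg ← Ss → Cc
  Ss is a fork here and Ss is conditioned on, so the path is blocked at Ss.
Path 2: Pp ← Gg ← Ss → Mm → Cc
  Ss is a fork here and Ss is conditioned on, so the path is blocked at Ss.
Path 3: Pp ← Aa ← Dd → Kk ← Gg ← Ss → Cc
  Aa is a chain here and Aa is conditioned on, so the path is blocked at Aa.
Path 4: Pp ← Aa ← Dd → Kk ← Gg ← Ss → Mm → Cc
  Aa is a chain here and Aa is conditioned on, so the path is blocked at Aa.
Path 5: Pp → Mm → Cc
  Mm is a chain and Mm is not conditioned on — no node blocks this path, so it is active.
Path 6: Pp → Mm ← Ss → Cc
  Mm is a collider here and neither Mm nor any of its descendants is conditioned on, so the collider stays closed — the path is blocked at Mm.
At least one path is unblocked, so d-separation fails.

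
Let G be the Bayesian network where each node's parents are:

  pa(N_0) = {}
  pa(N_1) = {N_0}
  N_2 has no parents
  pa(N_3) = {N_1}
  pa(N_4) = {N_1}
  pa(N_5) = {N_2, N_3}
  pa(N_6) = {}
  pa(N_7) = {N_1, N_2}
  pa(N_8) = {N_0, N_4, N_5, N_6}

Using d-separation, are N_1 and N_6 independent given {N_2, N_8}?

No — N_1 and N_6 are not d-separated given {N_2, N_8}.

We examine all 4 paths between N_1 and N_6:
Path 1: N_1 → N_3 → N_5 → N_8 ← N_6
  N_3 is a chain and N_3 is not conditioned on; N_5 is a chain and N_5 is not conditioned on; N_8 is a collider and N_8 is conditioned on, which opens it — no node blocks this path, so it is active.
Path 2: N_1 ← N_0 → N_8 ← N_6
  N_0 is a fork and N_0 is not conditioned on; N_8 is a collider and N_8 is conditioned on, which opens it — no node blocks this path, so it is active.
Path 3: N_1 → N_7 ← N_2 → N_5 → N_8 ← N_6
  N_7 is a collider here and neither N_7 nor any of its descendants is conditioned on, so the collider stays closed — the path is blocked at N_7.
Path 4: N_1 → N_4 → N_8 ← N_6
  N_4 is a chain and N_4 is not conditioned on; N_8 is a collider and N_8 is conditioned on, which opens it — no node blocks this path, so it is active.
Because an active path exists, N_1 and N_6 are not d-separated.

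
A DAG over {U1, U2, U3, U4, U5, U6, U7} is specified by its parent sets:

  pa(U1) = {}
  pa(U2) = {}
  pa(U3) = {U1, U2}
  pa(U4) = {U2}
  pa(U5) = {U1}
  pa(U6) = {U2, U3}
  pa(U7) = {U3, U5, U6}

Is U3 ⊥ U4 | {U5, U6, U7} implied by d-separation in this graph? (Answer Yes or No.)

There are 4 undirected paths between U3 and U4; checking each against the conditioning set {U5, U6, U7}:
  1. U3 → U6 ← U2 → U4 — U6:collider[open]; U2:fork[open] ⇒ active
  2. U3 ← U2 → U4 — U2:fork[open] ⇒ active
  3. U3 ← U1 → U5 → U7 ← U6 ← U2 → U4 — U1:fork[open]; U5:chain[blocks]; U7:collider[open]; U6:chain[blocks]; U2:fork[open] ⇒ blocked
  4. U3 → U7 ← U6 ← U2 → U4 — U7:collider[open]; U6:chain[blocks]; U2:fork[open] ⇒ blocked
Because an active path exists, U3 and U4 are not d-separated.

No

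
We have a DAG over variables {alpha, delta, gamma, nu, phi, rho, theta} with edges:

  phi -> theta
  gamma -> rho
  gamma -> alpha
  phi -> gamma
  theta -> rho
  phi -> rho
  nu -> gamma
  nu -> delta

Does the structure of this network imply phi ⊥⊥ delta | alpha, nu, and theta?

3 paths connect phi and delta; each must be blocked for d-separation to hold:
  1. phi → rho ← gamma ← nu → delta — rho:collider[blocks]; gamma:chain[open]; nu:fork[blocks] ⇒ blocked
  2. phi → gamma ← nu → delta — gamma:collider[open]; nu:fork[blocks] ⇒ blocked
  3. phi → theta → rho ← gamma ← nu → delta — theta:chain[blocks]; rho:collider[blocks]; gamma:chain[open]; nu:fork[blocks] ⇒ blocked
Every path is blocked, so phi and delta are d-separated given {alpha, nu, theta}.

Yes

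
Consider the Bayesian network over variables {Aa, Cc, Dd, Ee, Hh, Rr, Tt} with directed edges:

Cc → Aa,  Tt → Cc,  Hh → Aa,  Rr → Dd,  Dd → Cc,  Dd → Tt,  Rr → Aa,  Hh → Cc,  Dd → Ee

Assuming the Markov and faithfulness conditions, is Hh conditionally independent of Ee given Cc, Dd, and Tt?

There are 6 undirected paths between Hh and Ee; checking each against the conditioning set {Cc, Dd, Tt}:
Path 1: Hh → Cc ← Dd → Ee
  Dd is a fork here and Dd is conditioned on, so the path is blocked at Dd.
Path 2: Hh → Cc ← Tt ← Dd → Ee
  Tt is a chain here and Tt is conditioned on, so the path is blocked at Tt.
Path 3: Hh → Cc → Aa ← Rr → Dd → Ee
  Cc is a chain here and Cc is conditioned on, so the path is blocked at Cc.
Path 4: Hh → Aa ← Cc ← Dd → Ee
  Aa is a collider here and neither Aa nor any of its descendants is conditioned on, so the collider stays closed — the path is blocked at Aa.
Path 5: Hh → Aa ← Cc ← Tt ← Dd → Ee
  Aa is a collider here and neither Aa nor any of its descendants is conditioned on, so the collider stays closed — the path is blocked at Aa.
Path 6: Hh → Aa ← Rr → Dd → Ee
  Aa is a collider here and neither Aa nor any of its descendants is conditioned on, so the collider stays closed — the path is blocked at Aa.
All paths are blocked; Hh ⊥ Ee | {Cc, Dd, Tt} holds.

Yes — Hh and Ee are d-separated given {Cc, Dd, Tt}.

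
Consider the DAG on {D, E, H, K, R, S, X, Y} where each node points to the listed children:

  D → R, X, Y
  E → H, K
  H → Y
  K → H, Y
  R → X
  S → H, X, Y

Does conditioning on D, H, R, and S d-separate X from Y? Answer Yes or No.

Yes

There are 6 undirected paths between X and Y; checking each against the conditioning set {D, H, R, S}:
Path 1: X ← D → Y
  D is a fork here and D is conditioned on, so the path is blocked at D.
Path 2: X ← R ← D → Y
  R is a chain here and R is conditioned on, so the path is blocked at R.
Path 3: X ← S → Y
  S is a fork here and S is conditioned on, so the path is blocked at S.
Path 4: X ← S → H → Y
  S is a fork here and S is conditioned on, so the path is blocked at S.
Path 5: X ← S → H ← E → K → Y
  S is a fork here and S is conditioned on, so the path is blocked at S.
Path 6: X ← S → H ← K → Y
  S is a fork here and S is conditioned on, so the path is blocked at S.
Since every path is blocked, d-separation holds.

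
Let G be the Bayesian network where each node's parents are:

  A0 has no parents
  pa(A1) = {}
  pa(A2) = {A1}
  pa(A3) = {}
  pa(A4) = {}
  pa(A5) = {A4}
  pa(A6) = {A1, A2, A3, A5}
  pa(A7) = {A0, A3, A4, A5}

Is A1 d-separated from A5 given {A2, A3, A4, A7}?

There are 6 undirected paths between A1 and A5; checking each against the conditioning set {A2, A3, A4, A7}:
Path 1: A1 → A6 ← A3 → A7 ← A4 → A5
  A6 is a collider here and neither A6 nor any of its descendants is conditioned on, so the collider stays closed — the path is blocked at A6.
Path 2: A1 → A6 ← A3 → A7 ← A5
  A6 is a collider here and neither A6 nor any of its descendants is conditioned on, so the collider stays closed — the path is blocked at A6.
Path 3: A1 → A6 ← A5
  A6 is a collider here and neither A6 nor any of its descendants is conditioned on, so the collider stays closed — the path is blocked at A6.
Path 4: A1 → A2 → A6 ← A3 → A7 ← A4 → A5
  A2 is a chain here and A2 is conditioned on, so the path is blocked at A2.
Path 5: A1 → A2 → A6 ← A3 → A7 ← A5
  A2 is a chain here and A2 is conditioned on, so the path is blocked at A2.
Path 6: A1 → A2 → A6 ← A5
  A2 is a chain here and A2 is conditioned on, so the path is blocked at A2.
Every path is blocked, so A1 and A5 are d-separated given {A2, A3, A4, A7}.

Yes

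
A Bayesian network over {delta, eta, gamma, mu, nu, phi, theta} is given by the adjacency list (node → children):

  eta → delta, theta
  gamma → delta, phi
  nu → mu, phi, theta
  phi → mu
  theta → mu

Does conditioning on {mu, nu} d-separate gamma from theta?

No

5 paths connect gamma and theta; each must be blocked for d-separation to hold:
Path 1: gamma → delta ← eta → theta
  delta is a collider here and neither delta nor any of its descendants is conditioned on, so the collider stays closed — the path is blocked at delta.
Path 2: gamma → phi → mu ← theta
  phi is a chain and phi is not conditioned on; mu is a collider and mu is conditioned on, which opens it — no node blocks this path, so it is active.
Path 3: gamma → phi → mu ← nu → theta
  nu is a fork here and nu is conditioned on, so the path is blocked at nu.
Path 4: gamma → phi ← nu → theta
  nu is a fork here and nu is conditioned on, so the path is blocked at nu.
Path 5: gamma → phi ← nu → mu ← theta
  nu is a fork here and nu is conditioned on, so the path is blocked at nu.
At least one path is unblocked, so d-separation fails.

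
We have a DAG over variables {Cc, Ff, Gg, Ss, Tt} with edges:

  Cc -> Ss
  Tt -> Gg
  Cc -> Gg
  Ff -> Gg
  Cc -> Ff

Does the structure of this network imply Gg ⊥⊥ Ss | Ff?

Enumerating the 2 paths from Gg to Ss and testing each for blocking by {Ff}:
Path 1: Gg ← Cc → Ss
  Cc is a fork and Cc is not conditioned on — no node blocks this path, so it is active.
Path 2: Gg ← Ff ← Cc → Ss
  Ff is a chain here and Ff is conditioned on, so the path is blocked at Ff.
Because an active path exists, Gg and Ss are not d-separated.

No — Gg and Ss are not d-separated given {Ff}.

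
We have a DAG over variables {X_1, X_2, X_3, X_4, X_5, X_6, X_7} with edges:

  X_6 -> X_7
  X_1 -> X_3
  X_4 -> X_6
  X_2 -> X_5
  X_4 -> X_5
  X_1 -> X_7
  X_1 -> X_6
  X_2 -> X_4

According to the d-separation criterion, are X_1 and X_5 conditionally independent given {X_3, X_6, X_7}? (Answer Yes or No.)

No

4 paths connect X_1 and X_5; each must be blocked for d-separation to hold:
Path 1: X_1 → X_7 ← X_6 ← X_4 ← X_2 → X_5
  X_6 is a chain here and X_6 is conditioned on, so the path is blocked at X_6.
Path 2: X_1 → X_7 ← X_6 ← X_4 → X_5
  X_6 is a chain here and X_6 is conditioned on, so the path is blocked at X_6.
Path 3: X_1 → X_6 ← X_4 ← X_2 → X_5
  X_6 is a collider and X_6 is conditioned on, which opens it; X_4 is a chain and X_4 is not conditioned on; X_2 is a fork and X_2 is not conditioned on — no node blocks this path, so it is active.
Path 4: X_1 → X_6 ← X_4 → X_5
  X_6 is a collider and X_6 is conditioned on, which opens it; X_4 is a fork and X_4 is not conditioned on — no node blocks this path, so it is active.
Because an active path exists, X_1 and X_5 are not d-separated.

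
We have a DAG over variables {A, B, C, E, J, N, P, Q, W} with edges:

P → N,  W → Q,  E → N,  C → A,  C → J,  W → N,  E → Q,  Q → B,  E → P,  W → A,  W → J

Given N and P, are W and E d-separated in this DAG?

No

We examine all 3 paths between W and E:
  1. W → N ← E — N:collider[open] ⇒ active
  2. W → N ← P ← E — N:collider[open]; P:chain[blocks] ⇒ blocked
  3. W → Q ← E — Q:collider[blocks] ⇒ blocked
Since the path W → N ← E is active, W and E are not d-separated given {N, P}.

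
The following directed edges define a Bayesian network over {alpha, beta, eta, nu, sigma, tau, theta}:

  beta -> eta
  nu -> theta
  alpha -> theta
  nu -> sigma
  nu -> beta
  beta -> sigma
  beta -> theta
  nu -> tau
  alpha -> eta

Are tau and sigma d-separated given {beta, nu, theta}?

There are 4 undirected paths between tau and sigma; checking each against the conditioning set {beta, nu, theta}:
  1. tau ← nu → beta → sigma — nu:fork[blocks]; beta:chain[blocks] ⇒ blocked
  2. tau ← nu → sigma — nu:fork[blocks] ⇒ blocked
  3. tau ← nu → theta ← beta → sigma — nu:fork[blocks]; theta:collider[open]; beta:fork[blocks] ⇒ blocked
  4. tau ← nu → theta ← alpha → eta ← beta → sigma — nu:fork[blocks]; theta:collider[open]; alpha:fork[open]; eta:collider[blocks]; beta:fork[blocks] ⇒ blocked
Since every path is blocked, d-separation holds.

Yes — tau and sigma are d-separated given {beta, nu, theta}.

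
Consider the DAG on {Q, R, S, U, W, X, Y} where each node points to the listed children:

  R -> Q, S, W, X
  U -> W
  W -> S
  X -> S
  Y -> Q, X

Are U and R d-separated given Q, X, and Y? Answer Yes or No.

Yes — U and R are d-separated given {Q, X, Y}.

4 paths connect U and R; each must be blocked for d-separation to hold:
Path 1: U → W → S ← X ← Y → Q ← R
  S is a collider here and neither S nor any of its descendants is conditioned on, so the collider stays closed — the path is blocked at S.
Path 2: U → W → S ← X ← R
  S is a collider here and neither S nor any of its descendants is conditioned on, so the collider stays closed — the path is blocked at S.
Path 3: U → W → S ← R
  S is a collider here and neither S nor any of its descendants is conditioned on, so the collider stays closed — the path is blocked at S.
Path 4: U → W ← R
  W is a collider here and neither W nor any of its descendants is conditioned on, so the collider stays closed — the path is blocked at W.
Every path is blocked, so U and R are d-separated given {Q, X, Y}.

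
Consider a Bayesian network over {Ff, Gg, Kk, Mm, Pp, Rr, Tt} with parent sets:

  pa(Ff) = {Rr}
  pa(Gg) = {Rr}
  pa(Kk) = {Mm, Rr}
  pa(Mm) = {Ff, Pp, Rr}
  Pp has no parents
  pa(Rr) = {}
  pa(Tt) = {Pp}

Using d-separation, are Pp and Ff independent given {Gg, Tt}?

Enumerating the 3 paths from Pp to Ff and testing each for blocking by {Gg, Tt}:
Path 1: Pp → Mm ← Ff
  Mm is a collider here and neither Mm nor any of its descendants is conditioned on, so the collider stays closed — the path is blocked at Mm.
Path 2: Pp → Mm ← Rr → Ff
  Mm is a collider here and neither Mm nor any of its descendants is conditioned on, so the collider stays closed — the path is blocked at Mm.
Path 3: Pp → Mm → Kk ← Rr → Ff
  Kk is a collider here and neither Kk nor any of its descendants is conditioned on, so the collider stays closed — the path is blocked at Kk.
Every path is blocked, so Pp and Ff are d-separated given {Gg, Tt}.

Yes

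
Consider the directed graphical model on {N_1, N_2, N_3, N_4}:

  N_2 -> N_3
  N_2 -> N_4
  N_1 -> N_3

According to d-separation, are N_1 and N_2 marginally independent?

Only one path connects N_1 and N_2:
Path 1: N_1 → N_3 ← N_2
  N_3 is a collider here and neither N_3 nor any of its descendants is conditioned on, so the collider stays closed — the path is blocked at N_3.
Every path is blocked, so N_1 and N_2 are d-separated given ∅.

Yes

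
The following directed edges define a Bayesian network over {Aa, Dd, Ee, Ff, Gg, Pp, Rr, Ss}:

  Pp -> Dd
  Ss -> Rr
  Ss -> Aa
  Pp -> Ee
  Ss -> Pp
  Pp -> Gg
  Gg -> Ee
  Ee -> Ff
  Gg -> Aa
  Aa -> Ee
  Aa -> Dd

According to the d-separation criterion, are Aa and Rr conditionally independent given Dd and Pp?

We examine all 6 paths between Aa and Rr:
  1. Aa → Ee ← Pp ← Ss → Rr — Ee:collider[blocks]; Pp:chain[blocks]; Ss:fork[open] ⇒ blocked
  2. Aa → Ee ← Gg ← Pp ← Ss → Rr — Ee:collider[blocks]; Gg:chain[open]; Pp:chain[blocks]; Ss:fork[open] ⇒ blocked
  3. Aa ← Ss → Rr — Ss:fork[open] ⇒ active
  4. Aa → Dd ← Pp ← Ss → Rr — Dd:collider[open]; Pp:chain[blocks]; Ss:fork[open] ⇒ blocked
  5. Aa ← Gg → Ee ← Pp ← Ss → Rr — Gg:fork[open]; Ee:collider[blocks]; Pp:chain[blocks]; Ss:fork[open] ⇒ blocked
  6. Aa ← Gg ← Pp ← Ss → Rr — Gg:chain[open]; Pp:chain[blocks]; Ss:fork[open] ⇒ blocked
At least one path is unblocked, so d-separation fails.

No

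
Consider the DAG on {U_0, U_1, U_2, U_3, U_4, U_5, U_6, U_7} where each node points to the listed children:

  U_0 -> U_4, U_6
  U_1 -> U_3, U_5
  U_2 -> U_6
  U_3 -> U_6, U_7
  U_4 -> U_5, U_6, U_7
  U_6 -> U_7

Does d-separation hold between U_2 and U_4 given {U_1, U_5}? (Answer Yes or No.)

Yes

Enumerating the 6 paths from U_2 to U_4 and testing each for blocking by {U_1, U_5}:
Path 1: U_2 → U_6 ← U_0 → U_4
  U_6 is a collider here and neither U_6 nor any of its descendants is conditioned on, so the collider stays closed — the path is blocked at U_6.
Path 2: U_2 → U_6 ← U_4
  U_6 is a collider here and neither U_6 nor any of its descendants is conditioned on, so the collider stays closed — the path is blocked at U_6.
Path 3: U_2 → U_6 → U_7 ← U_4
  U_7 is a collider here and neither U_7 nor any of its descendants is conditioned on, so the collider stays closed — the path is blocked at U_7.
Path 4: U_2 → U_6 → U_7 ← U_3 ← U_1 → U_5 ← U_4
  U_7 is a collider here and neither U_7 nor any of its descendants is conditioned on, so the collider stays closed — the path is blocked at U_7.
Path 5: U_2 → U_6 ← U_3 → U_7 ← U_4
  U_6 is a collider here and neither U_6 nor any of its descendants is conditioned on, so the collider stays closed — the path is blocked at U_6.
Path 6: U_2 → U_6 ← U_3 ← U_1 → U_5 ← U_4
  U_6 is a collider here and neither U_6 nor any of its descendants is conditioned on, so the collider stays closed — the path is blocked at U_6.
Since every path is blocked, d-separation holds.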